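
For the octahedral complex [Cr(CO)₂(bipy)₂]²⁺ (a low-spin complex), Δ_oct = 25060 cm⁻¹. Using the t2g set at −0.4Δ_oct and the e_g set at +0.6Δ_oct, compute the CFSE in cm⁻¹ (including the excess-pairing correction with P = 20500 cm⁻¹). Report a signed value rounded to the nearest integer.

-19596

Ligand charges: 2×(+0) from CO and 2×(+0) from bipy sum to +0; with overall charge +2, Cr is +2.
Group 6 minus oxidation state +2 gives a d⁴ configuration for Cr²⁺.
Configuration: t2g^4 e_g^0.
CFSE(orbital) = 4×(-0.4Δ_oct) + 0×(0.6Δ_oct) = -1.6Δ_oct; with Δ_oct = 25060 cm⁻¹ that is -40096 cm⁻¹.
High-spin d⁴ would be t2g^3 e_g^1 with 0 pairs; low-spin has 1, so 1 excess pair costs +1P = +20500 cm⁻¹.
Net CFSE = -40096 + 20500 = -19596 cm⁻¹.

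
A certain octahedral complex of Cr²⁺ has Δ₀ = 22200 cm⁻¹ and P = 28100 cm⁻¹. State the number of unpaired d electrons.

Cr sits in group 6; removing 2 electrons leaves Cr²⁺ with 6 − 2 = 4 d electrons.
Here Δ₀ < P (22200 < 28100), so the high-spin state is favoured.
That gives t2g^3 e_g^1.
Unpaired electrons: 4.

4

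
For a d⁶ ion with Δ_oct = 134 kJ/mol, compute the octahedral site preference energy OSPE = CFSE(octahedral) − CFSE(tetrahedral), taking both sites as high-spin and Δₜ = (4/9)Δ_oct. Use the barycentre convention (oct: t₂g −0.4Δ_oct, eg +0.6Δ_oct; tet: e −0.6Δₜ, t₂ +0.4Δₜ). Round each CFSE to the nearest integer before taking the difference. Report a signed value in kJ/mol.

-18

Octahedral (high-spin): t2g^4 e_g^2, CFSE = 4(−0.4) + 2(+0.6) = -0.4Δ_oct = -0.4 × 134 = -54 kJ/mol.
Tetrahedral e^3 t2^3 gives -0.6Δₜ = -0.6 × (4/9) × 134 = -36 kJ/mol.
OSPE = CFSE(oct) − CFSE(tet) = -54 − (-36) = -18 kJ/mol.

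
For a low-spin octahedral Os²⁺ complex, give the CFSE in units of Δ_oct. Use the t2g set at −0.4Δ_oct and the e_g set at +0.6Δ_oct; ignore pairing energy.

Os is in group 8, so Os²⁺ is d⁶ (8 − 2 = 6).
Configuration: t2g^6 e_g^0.
CFSE = 6(-0.4Δ_oct) + 0(0.6Δ_oct) = -2.4Δ_oct + 0.0Δ_oct = -2.4Δ_oct.

-2.4 Δ_oct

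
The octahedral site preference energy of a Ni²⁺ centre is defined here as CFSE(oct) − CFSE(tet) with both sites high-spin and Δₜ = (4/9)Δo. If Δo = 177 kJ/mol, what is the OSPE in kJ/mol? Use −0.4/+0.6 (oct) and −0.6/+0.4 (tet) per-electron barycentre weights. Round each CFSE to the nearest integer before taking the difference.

-149

Group 10 minus oxidation state +2 gives a d⁸ configuration for Ni²⁺.
Octahedral high-spin t2g^6 e_g^2: CFSE = -1.2 × 177 = -212 kJ/mol.
Tetrahedral e^4 t2^4 gives -0.8Δₜ = -0.8 × (4/9) × 177 = -63 kJ/mol.
OSPE = CFSE(oct) − CFSE(tet) = -212 − (-63) = -149 kJ/mol.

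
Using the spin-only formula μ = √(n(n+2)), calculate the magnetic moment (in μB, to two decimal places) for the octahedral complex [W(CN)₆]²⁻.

2.83 μB

Each CN⁻ contributes -1; 6 × (-1) = -6. With overall charge -2, W is in the +4 oxidation state.
W⁴⁺: group 6, so d-count = 6 − 4 = 2.
Configuration: t2g^2 e_g^0 → 2 unpaired electrons.
μ(spin-only) = √[2(2+2)] = √8 ≈ 2.83 μB.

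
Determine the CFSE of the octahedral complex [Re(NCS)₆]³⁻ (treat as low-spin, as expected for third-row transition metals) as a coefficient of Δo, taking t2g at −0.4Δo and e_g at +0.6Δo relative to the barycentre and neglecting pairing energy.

-1.6 Δo

Each NCS⁻ contributes -1; 6 × (-1) = -6. With overall charge -3, Re is in the +3 oxidation state.
Group 7 minus oxidation state +3 gives a d⁴ configuration for Re³⁺.
Configuration: t2g^4 e_g^0.
CFSE = 4(-0.4Δo) + 0(0.6Δo) = -1.6Δo + 0.0Δo = -1.6Δo.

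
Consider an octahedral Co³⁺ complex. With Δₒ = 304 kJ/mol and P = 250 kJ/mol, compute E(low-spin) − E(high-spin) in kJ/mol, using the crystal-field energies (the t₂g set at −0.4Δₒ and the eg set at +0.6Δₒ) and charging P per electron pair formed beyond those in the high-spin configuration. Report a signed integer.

Co is in group 9, so Co³⁺ is d⁶ (9 − 3 = 6).
High-spin d⁶ fills as t₂g⁴ eg² with CFSE 4(−0.4) + 2(+0.6) = -0.4Δₒ = -122 kJ/mol.
Low-spin: t₂g⁶ eg⁰, orbital CFSE = -2.4Δₒ = -730 kJ/mol; plus 2 excess pairs × P = +500 kJ/mol; total -230 kJ/mol.
E(LS) − E(HS) = -230 − (-122) = -108 kJ/mol.

-108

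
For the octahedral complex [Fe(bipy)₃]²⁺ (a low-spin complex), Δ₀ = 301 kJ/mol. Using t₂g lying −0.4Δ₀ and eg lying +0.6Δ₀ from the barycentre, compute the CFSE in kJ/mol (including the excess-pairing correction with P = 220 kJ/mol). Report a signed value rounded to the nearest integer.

-282

bipy is neutral, so the +2 overall charge sits on Fe: oxidation state +2.
Group 8 minus oxidation state +2 gives a d⁶ configuration for Fe²⁺.
The d⁶ electrons fill as t₂g⁶ eg⁰.
CFSE(orbital) = 6×(-0.4Δ₀) + 0×(0.6Δ₀) = -2.4Δ₀; with Δ₀ = 301 kJ/mol that is -722 kJ/mol.
Pairing penalty: 3 pairs vs 1 in the high-spin reference → 2 extra × P = 440 kJ/mol.
Combining: -722 + 440 = -282 kJ/mol.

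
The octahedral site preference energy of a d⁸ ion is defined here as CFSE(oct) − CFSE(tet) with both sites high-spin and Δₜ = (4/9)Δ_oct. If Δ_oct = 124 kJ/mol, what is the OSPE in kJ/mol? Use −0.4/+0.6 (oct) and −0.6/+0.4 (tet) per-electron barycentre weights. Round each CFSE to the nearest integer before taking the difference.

-105

In an octahedral site d⁸ (HS) is t2g^6 e_g^2, giving CFSE(oct) = -1.2Δ_oct = -149 kJ/mol.
Tetrahedral: e^4 t2^4, CFSE = 4(−0.6) + 4(+0.4) = -0.8Δₜ = -0.8 × (4/9) × 124 = -44 kJ/mol.
OSPE = -149 − (-44) = -105 kJ/mol.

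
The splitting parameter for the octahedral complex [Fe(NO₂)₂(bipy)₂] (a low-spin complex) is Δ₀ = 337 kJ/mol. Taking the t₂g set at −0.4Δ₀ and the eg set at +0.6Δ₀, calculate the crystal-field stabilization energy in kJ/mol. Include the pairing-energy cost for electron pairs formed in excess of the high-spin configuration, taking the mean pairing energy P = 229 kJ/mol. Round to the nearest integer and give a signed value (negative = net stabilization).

-351

Ligand charges: 2×(-1) from NO₂⁻ and 2×(+0) from bipy sum to -2; with overall charge +0, Fe is +2.
Fe sits in group 8; removing 2 electrons leaves Fe²⁺ with 8 − 2 = 6 d electrons.
The d⁶ electrons fill as t₂g⁶ eg⁰.
CFSE(orbital) = 6×(-0.4Δ₀) + 0×(0.6Δ₀) = -2.4Δ₀; with Δ₀ = 337 kJ/mol that is -809 kJ/mol.
Relative to high-spin t₂g⁴ eg² (1 paired), the low-spin configuration has 2 additional pairs, contributing +2 × 229 = +458 kJ/mol.
Combining: -809 + 458 = -351 kJ/mol.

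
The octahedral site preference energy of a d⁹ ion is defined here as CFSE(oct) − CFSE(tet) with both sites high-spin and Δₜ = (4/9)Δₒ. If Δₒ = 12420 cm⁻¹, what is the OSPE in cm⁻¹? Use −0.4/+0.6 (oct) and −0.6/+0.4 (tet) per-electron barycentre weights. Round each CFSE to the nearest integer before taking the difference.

Octahedral high-spin t₂g⁶ eg³: CFSE = -0.6 × 12420 = -7452 cm⁻¹.
In a tetrahedral site the filling is e⁴ t₂⁵: CFSE(tet) = -0.4Δₜ = -0.4 × (4/9)(12420) = -2208 cm⁻¹.
Subtracting, OSPE = -7452 − (-2208) = -5244 cm⁻¹.

-5244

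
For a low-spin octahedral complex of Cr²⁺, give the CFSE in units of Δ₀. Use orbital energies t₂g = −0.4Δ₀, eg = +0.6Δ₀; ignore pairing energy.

Cr sits in group 6; removing 2 electrons leaves Cr²⁺ with 6 − 2 = 4 d electrons.
Configuration: t₂g⁴ eg⁰.
CFSE = 4(-0.4Δ₀) + 0(0.6Δ₀) = -1.6Δ₀ + 0.0Δ₀ = -1.6Δ₀.

-1.6 Δ₀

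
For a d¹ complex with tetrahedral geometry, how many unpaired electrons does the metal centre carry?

With tetrahedral geometry the complex is necessarily high-spin.
Configuration: e¹ t₂⁰, giving 1 unpaired electron.

1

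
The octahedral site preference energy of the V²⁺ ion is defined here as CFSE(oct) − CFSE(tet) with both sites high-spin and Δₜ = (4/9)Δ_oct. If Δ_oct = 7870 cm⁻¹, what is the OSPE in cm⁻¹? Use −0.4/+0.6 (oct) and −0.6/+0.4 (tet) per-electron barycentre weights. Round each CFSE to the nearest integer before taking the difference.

-6646

V is in group 5, so V²⁺ is d³ (5 − 2 = 3).
Octahedral high-spin t₂g³ eg⁰: CFSE = -1.2 × 7870 = -9444 cm⁻¹.
Tetrahedral e² t₂¹ gives -0.8Δₜ = -0.8 × (4/9) × 7870 = -2798 cm⁻¹.
Subtracting, OSPE = -9444 − (-2798) = -6646 cm⁻¹.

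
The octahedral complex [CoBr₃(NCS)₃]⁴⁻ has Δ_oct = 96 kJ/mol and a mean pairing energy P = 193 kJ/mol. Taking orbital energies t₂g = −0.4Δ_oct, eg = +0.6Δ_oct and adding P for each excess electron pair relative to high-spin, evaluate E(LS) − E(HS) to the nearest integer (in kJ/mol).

97

Ligand charges: 3×(-1) from Br⁻ and 3×(-1) from NCS⁻ sum to -6; with overall charge -4, Co is +2.
Co²⁺: group 9, so d-count = 9 − 2 = 7.
High-spin: t₂g⁵ eg², CFSE = -0.8Δ_oct = -77 kJ/mol.
Low-spin t₂g⁶ eg¹ gives -1.8Δ_oct = -173 kJ/mol, but forming 1 extra pair costs 1P = 193 kJ/mol, so E(LS) = -173 + 193 = 20 kJ/mol.
The difference is 20 − (-77) = 97 kJ/mol, so high-spin lies lower.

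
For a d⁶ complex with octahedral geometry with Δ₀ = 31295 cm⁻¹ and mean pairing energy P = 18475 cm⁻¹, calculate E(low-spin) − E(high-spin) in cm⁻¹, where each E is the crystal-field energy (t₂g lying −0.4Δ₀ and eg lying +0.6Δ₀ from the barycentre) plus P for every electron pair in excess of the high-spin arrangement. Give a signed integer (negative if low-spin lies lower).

In the high-spin limit (t₂g⁴ eg²) the orbital term is -0.4Δ₀ = -12518 cm⁻¹, with no excess pairing.
Low-spin t₂g⁶ eg⁰ gives -2.4Δ₀ = -75108 cm⁻¹, but forming 2 extra pairs costs 2P = 36950 cm⁻¹, so E(LS) = -75108 + 36950 = -38158 cm⁻¹.
The difference is -38158 − (-12518) = -25640 cm⁻¹, so low-spin lies lower.

-25640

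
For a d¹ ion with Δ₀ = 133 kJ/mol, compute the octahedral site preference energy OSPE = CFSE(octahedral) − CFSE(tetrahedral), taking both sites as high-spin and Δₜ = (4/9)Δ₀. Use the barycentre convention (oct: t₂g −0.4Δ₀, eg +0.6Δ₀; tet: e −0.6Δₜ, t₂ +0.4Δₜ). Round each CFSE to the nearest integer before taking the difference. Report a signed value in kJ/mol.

-18

Octahedral high-spin t₂g¹ eg⁰: CFSE = -0.4 × 133 = -53 kJ/mol.
Tetrahedral: e¹ t₂⁰, CFSE = 1(−0.6) + 0(+0.4) = -0.6Δₜ = -0.6 × (4/9) × 133 = -35 kJ/mol.
Subtracting, OSPE = -53 − (-35) = -18 kJ/mol.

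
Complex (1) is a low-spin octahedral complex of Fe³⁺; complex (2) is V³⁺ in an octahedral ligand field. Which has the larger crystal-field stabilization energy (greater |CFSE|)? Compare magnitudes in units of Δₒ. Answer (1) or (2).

(1)

(1): Fe³⁺: group 8, so d-count = 8 − 3 = 5; t₂g⁵ eg⁰, CFSE = -2.0Δₒ.
(2): V sits in group 5; removing 3 electrons leaves V³⁺ with 5 − 3 = 2 d electrons; For octahedral d² the high- and low-spin configurations coincide; t₂g² eg⁰, CFSE = -0.8Δₒ.
So (1) has the larger |CFSE|.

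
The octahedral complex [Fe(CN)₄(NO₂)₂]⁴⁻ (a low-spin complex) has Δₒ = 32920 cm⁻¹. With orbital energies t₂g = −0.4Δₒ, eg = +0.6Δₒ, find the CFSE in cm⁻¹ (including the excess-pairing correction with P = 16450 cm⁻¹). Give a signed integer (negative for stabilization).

-46108

Ligand charges: 4×(-1) from CN⁻ and 2×(-1) from NO₂⁻ sum to -6; with overall charge -4, Fe is +2.
Fe sits in group 8; removing 2 electrons leaves Fe²⁺ with 8 − 2 = 6 d electrons.
The d⁶ electrons fill as t₂g⁶ eg⁰.
Orbital CFSE = 6(-0.4) + 0(0.6) = -2.4Δₒ = -2.4 × 32920 = -79008 cm⁻¹.
High-spin d⁶ would be t₂g⁴ eg² with 1 pair; low-spin has 3, so 2 excess pairs cost +2P = +32900 cm⁻¹.
Combining: -79008 + 32900 = -46108 cm⁻¹.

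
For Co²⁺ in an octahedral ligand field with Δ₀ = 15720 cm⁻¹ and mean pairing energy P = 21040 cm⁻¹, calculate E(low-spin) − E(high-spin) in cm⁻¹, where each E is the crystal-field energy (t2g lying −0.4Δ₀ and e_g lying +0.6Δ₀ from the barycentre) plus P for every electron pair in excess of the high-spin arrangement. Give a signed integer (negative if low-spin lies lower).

Co²⁺: group 9, so d-count = 9 − 2 = 7.
In the high-spin limit (t2g^5 e_g^2) the orbital term is -0.8Δ₀ = -12576 cm⁻¹, with no excess pairing.
For low-spin the configuration is t2g^6 e_g^1: orbital energy -1.8 × 15720 = -28296 cm⁻¹, and 1 additional pair relative to high-spin adds 21040 cm⁻¹, giving -7256 cm⁻¹.
E(LS) − E(HS) = -7256 − (-12576) = 5320 cm⁻¹.

5320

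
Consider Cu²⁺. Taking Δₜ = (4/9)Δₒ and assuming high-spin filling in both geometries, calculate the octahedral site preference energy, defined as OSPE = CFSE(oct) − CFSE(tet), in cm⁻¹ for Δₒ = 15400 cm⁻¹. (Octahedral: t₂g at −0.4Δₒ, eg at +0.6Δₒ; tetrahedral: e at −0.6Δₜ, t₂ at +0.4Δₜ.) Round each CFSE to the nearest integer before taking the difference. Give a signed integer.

Cu sits in group 11; removing 2 electrons leaves Cu²⁺ with 11 − 2 = 9 d electrons.
Octahedral (high-spin): t₂g⁶ eg³, CFSE = 6(−0.4) + 3(+0.6) = -0.6Δₒ = -0.6 × 15400 = -9240 cm⁻¹.
In a tetrahedral site the filling is e⁴ t₂⁵: CFSE(tet) = -0.4Δₜ = -0.4 × (4/9)(15400) = -2738 cm⁻¹.
Subtracting, OSPE = -9240 − (-2738) = -6502 cm⁻¹.

-6502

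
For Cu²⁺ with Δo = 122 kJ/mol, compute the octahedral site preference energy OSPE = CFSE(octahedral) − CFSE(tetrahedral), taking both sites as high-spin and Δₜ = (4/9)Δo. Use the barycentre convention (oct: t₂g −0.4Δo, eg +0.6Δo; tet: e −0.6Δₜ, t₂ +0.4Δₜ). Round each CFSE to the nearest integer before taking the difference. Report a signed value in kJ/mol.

Cu sits in group 11; removing 2 electrons leaves Cu²⁺ with 11 − 2 = 9 d electrons.
Octahedral (high-spin): t2g^6 e_g^3, CFSE = 6(−0.4) + 3(+0.6) = -0.6Δo = -0.6 × 122 = -73 kJ/mol.
Tetrahedral: e^4 t2^5, CFSE = 4(−0.6) + 5(+0.4) = -0.4Δₜ = -0.4 × (4/9) × 122 = -22 kJ/mol.
OSPE = CFSE(oct) − CFSE(tet) = -73 − (-22) = -51 kJ/mol.

-51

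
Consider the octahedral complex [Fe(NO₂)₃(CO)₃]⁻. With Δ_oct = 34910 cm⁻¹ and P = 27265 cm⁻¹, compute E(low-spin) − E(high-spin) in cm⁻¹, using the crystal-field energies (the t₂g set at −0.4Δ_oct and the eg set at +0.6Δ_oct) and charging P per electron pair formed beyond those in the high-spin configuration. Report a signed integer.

Ligand charges: 3×(-1) from NO₂⁻ and 3×(+0) from CO sum to -3; with overall charge -1, Fe is +2.
Fe sits in group 8; removing 2 electrons leaves Fe²⁺ with 8 − 2 = 6 d electrons.
High-spin: t₂g⁴ eg², CFSE = -0.4Δ_oct = -13964 cm⁻¹.
For low-spin the configuration is t₂g⁶ eg⁰: orbital energy -2.4 × 34910 = -83784 cm⁻¹, and 2 additional pairs relative to high-spin add 54530 cm⁻¹, giving -29254 cm⁻¹.
Thus E(LS) − E(HS) = -15290 cm⁻¹.

-15290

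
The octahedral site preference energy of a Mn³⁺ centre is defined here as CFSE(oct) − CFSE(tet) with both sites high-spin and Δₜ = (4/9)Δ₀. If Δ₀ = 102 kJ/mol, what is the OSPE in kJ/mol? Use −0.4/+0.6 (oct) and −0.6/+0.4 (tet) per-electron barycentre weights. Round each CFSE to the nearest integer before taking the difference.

-43

Mn is in group 7, so Mn³⁺ is d⁴ (7 − 3 = 4).
Octahedral (high-spin): t₂g³ eg¹, CFSE = 3(−0.4) + 1(+0.6) = -0.6Δ₀ = -0.6 × 102 = -61 kJ/mol.
Tetrahedral: e² t₂², CFSE = 2(−0.6) + 2(+0.4) = -0.4Δₜ = -0.4 × (4/9) × 102 = -18 kJ/mol.
Subtracting, OSPE = -61 − (-18) = -43 kJ/mol.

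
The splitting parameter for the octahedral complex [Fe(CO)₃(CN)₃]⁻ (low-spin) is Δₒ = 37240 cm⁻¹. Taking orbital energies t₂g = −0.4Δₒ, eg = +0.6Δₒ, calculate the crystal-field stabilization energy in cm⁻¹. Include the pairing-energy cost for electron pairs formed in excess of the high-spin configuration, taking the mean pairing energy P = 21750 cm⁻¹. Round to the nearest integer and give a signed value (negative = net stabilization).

Ligand charges: 3×(+0) from CO and 3×(-1) from CN⁻ sum to -3; with overall charge -1, Fe is +2.
Fe is in group 8, so Fe²⁺ is d⁶ (8 − 2 = 6).
Electron filling gives t₂g⁶ eg⁰.
Orbital CFSE = 6(-0.4) + 0(0.6) = -2.4Δₒ = -2.4 × 37240 = -89376 cm⁻¹.
High-spin d⁶ would be t₂g⁴ eg² with 1 pair; low-spin has 3, so 2 excess pairs cost +2P = +43500 cm⁻¹.
Combining: -89376 + 43500 = -45876 cm⁻¹.

-45876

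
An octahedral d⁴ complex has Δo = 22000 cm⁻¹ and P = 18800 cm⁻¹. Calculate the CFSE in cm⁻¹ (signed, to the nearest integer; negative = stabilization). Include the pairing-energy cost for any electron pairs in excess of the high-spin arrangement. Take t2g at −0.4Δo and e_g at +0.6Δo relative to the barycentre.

-16400

Since Δo = 22000 cm⁻¹ > P = 18800 cm⁻¹, the complex adopts the low-spin configuration.
Filling d⁴ accordingly: t2g^4 e_g^0.
Orbital CFSE = -1.6Δo = -1.6 × 22000 = -35200 cm⁻¹.
Excess pairs vs high-spin: 1 − 0 = 1; pairing cost = +18800 cm⁻¹.
Net CFSE = -35200 + 18800 = -16400 cm⁻¹.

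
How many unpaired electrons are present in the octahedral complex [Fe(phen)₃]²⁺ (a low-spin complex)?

phen is neutral, so the +2 overall charge sits on Fe: oxidation state +2.
Fe sits in group 8; removing 2 electrons leaves Fe²⁺ with 8 − 2 = 6 d electrons.
Configuration: t2g^6 e_g^0, giving 0 unpaired electrons.

0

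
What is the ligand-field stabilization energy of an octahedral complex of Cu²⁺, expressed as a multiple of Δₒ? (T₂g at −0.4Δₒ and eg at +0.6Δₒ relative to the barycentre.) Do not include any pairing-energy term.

-0.6 Δₒ

Cu²⁺: group 11, so d-count = 11 − 2 = 9.
Configuration: t₂g⁶ eg³.
CFSE = 6(-0.4Δₒ) + 3(0.6Δₒ) = -2.4Δₒ + 1.8Δₒ = -0.6Δₒ.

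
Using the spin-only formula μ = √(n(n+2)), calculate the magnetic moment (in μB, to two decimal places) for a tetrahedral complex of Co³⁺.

Group 9 minus oxidation state +3 gives a d⁶ configuration for Co³⁺.
Tetrahedral fields are weak (Δₜ ≈ 4/9 Δₒ), so electrons fill high-spin.
Configuration: e^3 t2^3 → 4 unpaired electrons.
μ(spin-only) = √[4(4+2)] = √24 ≈ 4.90 μB.

4.90 μB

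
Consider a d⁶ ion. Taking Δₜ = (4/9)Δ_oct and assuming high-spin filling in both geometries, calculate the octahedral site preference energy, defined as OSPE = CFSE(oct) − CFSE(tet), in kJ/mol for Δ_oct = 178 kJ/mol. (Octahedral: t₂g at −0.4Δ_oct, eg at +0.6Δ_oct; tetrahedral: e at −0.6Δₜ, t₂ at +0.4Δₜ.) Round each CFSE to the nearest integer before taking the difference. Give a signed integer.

-24

Octahedral (high-spin): t₂g⁴ eg², CFSE = 4(−0.4) + 2(+0.6) = -0.4Δ_oct = -0.4 × 178 = -71 kJ/mol.
Tetrahedral: e³ t₂³, CFSE = 3(−0.6) + 3(+0.4) = -0.6Δₜ = -0.6 × (4/9) × 178 = -47 kJ/mol.
OSPE = CFSE(oct) − CFSE(tet) = -71 − (-47) = -24 kJ/mol.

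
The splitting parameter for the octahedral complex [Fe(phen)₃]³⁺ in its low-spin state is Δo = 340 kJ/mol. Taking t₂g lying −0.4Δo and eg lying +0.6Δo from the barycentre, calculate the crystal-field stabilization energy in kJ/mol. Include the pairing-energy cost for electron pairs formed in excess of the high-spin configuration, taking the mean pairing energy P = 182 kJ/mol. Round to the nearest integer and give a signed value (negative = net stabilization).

phen is neutral, so the +3 overall charge sits on Fe: oxidation state +3.
Fe is in group 8, so Fe³⁺ is d⁵ (8 − 3 = 5).
Electron filling gives t₂g⁵ eg⁰.
Orbital CFSE = 5(-0.4) + 0(0.6) = -2.0Δo = -2.0 × 340 = -680 kJ/mol.
Relative to high-spin t₂g³ eg² (0 paired), the low-spin configuration has 2 additional pairs, contributing +2 × 182 = +364 kJ/mol.
Combining: -680 + 364 = -316 kJ/mol.

-316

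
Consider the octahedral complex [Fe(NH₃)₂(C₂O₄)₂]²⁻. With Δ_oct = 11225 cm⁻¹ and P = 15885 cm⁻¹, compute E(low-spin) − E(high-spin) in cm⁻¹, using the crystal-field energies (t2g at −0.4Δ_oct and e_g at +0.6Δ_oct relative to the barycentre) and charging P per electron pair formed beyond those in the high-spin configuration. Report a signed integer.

9320

Ligand charges: 2×(+0) from NH₃ and 2×(-2) from C₂O₄²⁻ sum to -4; with overall charge -2, Fe is +2.
Fe is in group 8, so Fe²⁺ is d⁶ (8 − 2 = 6).
High-spin: t2g^4 e_g^2, CFSE = -0.4Δ_oct = -4490 cm⁻¹.
Low-spin t2g^6 e_g^0 gives -2.4Δ_oct = -26940 cm⁻¹, but forming 2 extra pairs costs 2P = 31770 cm⁻¹, so E(LS) = -26940 + 31770 = 4830 cm⁻¹.
The difference is 4830 − (-4490) = 9320 cm⁻¹, so high-spin lies lower.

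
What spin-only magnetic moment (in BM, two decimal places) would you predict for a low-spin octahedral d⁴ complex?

2.83 BM

Configuration: t₂g⁴ eg⁰ → 2 unpaired electrons.
μ(spin-only) = √[2(2+2)] = √8 ≈ 2.83 BM.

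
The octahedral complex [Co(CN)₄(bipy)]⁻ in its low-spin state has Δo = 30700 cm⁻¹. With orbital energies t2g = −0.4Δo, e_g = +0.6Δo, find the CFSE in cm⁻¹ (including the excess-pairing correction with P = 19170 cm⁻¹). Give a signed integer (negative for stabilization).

Ligand charges: 4×(-1) from CN⁻ and 1×(+0) from bipy sum to -4; with overall charge -1, Co is +3.
Co sits in group 9; removing 3 electrons leaves Co³⁺ with 9 − 3 = 6 d electrons.
Electron filling gives t2g^6 e_g^0.
Orbital CFSE = 6(-0.4) + 0(0.6) = -2.4Δo = -2.4 × 30700 = -73680 cm⁻¹.
High-spin d⁶ would be t2g^4 e_g^2 with 1 pair; low-spin has 3, so 2 excess pairs cost +2P = +38340 cm⁻¹.
Overall CFSE = -73680 + 38340 = -35340 cm⁻¹.

-35340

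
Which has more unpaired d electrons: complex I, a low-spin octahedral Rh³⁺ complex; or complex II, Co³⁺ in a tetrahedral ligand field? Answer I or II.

II

I: Group 9 minus oxidation state +3 gives a d⁶ configuration for Rh³⁺; t₂g⁶ eg⁰ → 0 unpaired.
II: Co is in group 9, so Co³⁺ is d⁶ (9 − 3 = 6); With tetrahedral geometry the complex is necessarily high-spin; e³ t₂³ → 4 unpaired.
So II has more unpaired electrons.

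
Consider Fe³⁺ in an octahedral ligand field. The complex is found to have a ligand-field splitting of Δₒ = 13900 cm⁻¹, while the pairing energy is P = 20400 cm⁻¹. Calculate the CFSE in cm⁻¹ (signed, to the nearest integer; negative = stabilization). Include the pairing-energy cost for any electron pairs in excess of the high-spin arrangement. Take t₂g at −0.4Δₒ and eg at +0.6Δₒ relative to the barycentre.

0

Fe³⁺: group 8, so d-count = 8 − 3 = 5.
With Δₒ < P the complex is high-spin.
Filling d⁵ accordingly: t₂g³ eg².
Orbital CFSE = 0.0Δₒ = 0.0 × 13900 = 0 cm⁻¹.
High-spin has no excess pairs, so no pairing correction applies.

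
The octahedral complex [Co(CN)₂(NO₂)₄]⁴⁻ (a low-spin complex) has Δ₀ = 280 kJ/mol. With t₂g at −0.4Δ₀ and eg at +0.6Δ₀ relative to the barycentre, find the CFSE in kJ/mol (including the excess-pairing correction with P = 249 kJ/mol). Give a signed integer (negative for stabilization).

-255

Ligand charges: 2×(-1) from CN⁻ and 4×(-1) from NO₂⁻ sum to -6; with overall charge -4, Co is +2.
Co sits in group 9; removing 2 electrons leaves Co²⁺ with 9 − 2 = 7 d electrons.
Electron filling gives t₂g⁶ eg¹.
Orbital CFSE = 6(-0.4) + 1(0.6) = -1.8Δ₀ = -1.8 × 280 = -504 kJ/mol.
High-spin d⁷ would be t₂g⁵ eg² with 2 pairs; low-spin has 3, so 1 excess pair costs +1P = +249 kJ/mol.
Combining: -504 + 249 = -255 kJ/mol.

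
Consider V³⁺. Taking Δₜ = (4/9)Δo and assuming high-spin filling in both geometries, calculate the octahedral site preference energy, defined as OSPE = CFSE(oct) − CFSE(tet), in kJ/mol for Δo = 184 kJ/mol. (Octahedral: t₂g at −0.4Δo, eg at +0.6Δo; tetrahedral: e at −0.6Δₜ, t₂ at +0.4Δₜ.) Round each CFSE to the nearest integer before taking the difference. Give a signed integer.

-49

V is in group 5, so V³⁺ is d² (5 − 3 = 2).
In an octahedral site d² (HS) is t2g^2 e_g^0, giving CFSE(oct) = -0.8Δo = -147 kJ/mol.
In a tetrahedral site the filling is e^2 t2^0: CFSE(tet) = -1.2Δₜ = -1.2 × (4/9)(184) = -98 kJ/mol.
OSPE = CFSE(oct) − CFSE(tet) = -147 − (-98) = -49 kJ/mol.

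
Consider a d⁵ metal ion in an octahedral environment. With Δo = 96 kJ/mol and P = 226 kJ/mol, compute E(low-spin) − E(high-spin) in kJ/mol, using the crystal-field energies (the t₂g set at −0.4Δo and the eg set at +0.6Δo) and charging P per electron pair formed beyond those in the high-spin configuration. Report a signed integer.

High-spin d⁵ fills as t₂g³ eg² with CFSE 3(−0.4) + 2(+0.6) = 0.0Δo = 0 kJ/mol.
For low-spin the configuration is t₂g⁵ eg⁰: orbital energy -2.0 × 96 = -192 kJ/mol, and 2 additional pairs relative to high-spin add 452 kJ/mol, giving 260 kJ/mol.
Thus E(LS) − E(HS) = 260 kJ/mol.

260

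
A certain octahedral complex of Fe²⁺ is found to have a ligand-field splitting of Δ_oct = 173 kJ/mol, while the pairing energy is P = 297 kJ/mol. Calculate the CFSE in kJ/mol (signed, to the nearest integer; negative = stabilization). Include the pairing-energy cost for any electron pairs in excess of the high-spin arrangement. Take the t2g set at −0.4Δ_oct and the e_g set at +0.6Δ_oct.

Group 8 minus oxidation state +2 gives a d⁶ configuration for Fe²⁺.
Δ_oct < P, so pairing is avoided: the ground state is high-spin.
Filling d⁶ accordingly: t2g^4 e_g^2.
Orbital CFSE = -0.4Δ_oct = -0.4 × 173 = -69 kJ/mol.
High-spin has no excess pairs, so no pairing correction applies.

-69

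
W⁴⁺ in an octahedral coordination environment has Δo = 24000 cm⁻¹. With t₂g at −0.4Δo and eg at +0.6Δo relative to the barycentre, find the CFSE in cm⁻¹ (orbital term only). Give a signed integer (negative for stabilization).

-19200

W⁴⁺: group 6, so d-count = 6 − 4 = 2.
The d² electrons fill as t₂g² eg⁰.
Orbital CFSE = 2(-0.4) + 0(0.6) = -0.8Δo = -0.8 × 24000 = -19200 cm⁻¹.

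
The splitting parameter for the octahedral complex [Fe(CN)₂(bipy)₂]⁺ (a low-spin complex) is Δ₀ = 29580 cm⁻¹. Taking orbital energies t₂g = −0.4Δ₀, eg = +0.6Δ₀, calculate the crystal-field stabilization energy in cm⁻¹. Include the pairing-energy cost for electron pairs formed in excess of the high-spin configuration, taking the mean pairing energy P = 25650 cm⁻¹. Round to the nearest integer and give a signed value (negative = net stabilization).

Ligand charges: 2×(-1) from CN⁻ and 2×(+0) from bipy sum to -2; with overall charge +1, Fe is +3.
Group 8 minus oxidation state +3 gives a d⁵ configuration for Fe³⁺.
Electron filling gives t₂g⁵ eg⁰.
Orbital CFSE = 5(-0.4) + 0(0.6) = -2.0Δ₀ = -2.0 × 29580 = -59160 cm⁻¹.
Pairing penalty: 2 pairs vs 0 in the high-spin reference → 2 extra × P = 51300 cm⁻¹.
Combining: -59160 + 51300 = -7860 cm⁻¹.

-7860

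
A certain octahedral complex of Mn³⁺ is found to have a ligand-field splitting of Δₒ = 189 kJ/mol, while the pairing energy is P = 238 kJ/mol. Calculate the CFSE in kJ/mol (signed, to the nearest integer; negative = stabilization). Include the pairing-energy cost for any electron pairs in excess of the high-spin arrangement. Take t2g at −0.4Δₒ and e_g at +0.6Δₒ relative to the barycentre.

-113

Mn is in group 7, so Mn³⁺ is d⁴ (7 − 3 = 4).
With Δₒ < P the complex is high-spin.
Filling d⁴ accordingly: t2g^3 e_g^1.
Orbital CFSE = -0.6Δₒ = -0.6 × 189 = -113 kJ/mol.
High-spin has no excess pairs, so no pairing correction applies.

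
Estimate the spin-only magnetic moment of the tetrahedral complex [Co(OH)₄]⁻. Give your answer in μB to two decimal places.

4.90 μB

Each OH⁻ contributes -1; 4 × (-1) = -4. With overall charge -1, Co is in the +3 oxidation state.
Co sits in group 9; removing 3 electrons leaves Co³⁺ with 9 − 3 = 6 d electrons.
With tetrahedral geometry the complex is necessarily high-spin.
Configuration: e³ t₂³ → 4 unpaired electrons.
μ(spin-only) = √[4(4+2)] = √24 ≈ 4.90 μB.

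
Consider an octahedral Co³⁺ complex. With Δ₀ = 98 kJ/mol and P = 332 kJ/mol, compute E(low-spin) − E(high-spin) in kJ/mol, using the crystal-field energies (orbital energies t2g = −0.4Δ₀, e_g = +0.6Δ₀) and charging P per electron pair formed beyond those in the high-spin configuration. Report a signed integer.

468

Co is in group 9, so Co³⁺ is d⁶ (9 − 3 = 6).
High-spin d⁶ fills as t2g^4 e_g^2 with CFSE 4(−0.4) + 2(+0.6) = -0.4Δ₀ = -39 kJ/mol.
For low-spin the configuration is t2g^6 e_g^0: orbital energy -2.4 × 98 = -235 kJ/mol, and 2 additional pairs relative to high-spin add 664 kJ/mol, giving 429 kJ/mol.
The difference is 429 − (-39) = 468 kJ/mol, so high-spin lies lower.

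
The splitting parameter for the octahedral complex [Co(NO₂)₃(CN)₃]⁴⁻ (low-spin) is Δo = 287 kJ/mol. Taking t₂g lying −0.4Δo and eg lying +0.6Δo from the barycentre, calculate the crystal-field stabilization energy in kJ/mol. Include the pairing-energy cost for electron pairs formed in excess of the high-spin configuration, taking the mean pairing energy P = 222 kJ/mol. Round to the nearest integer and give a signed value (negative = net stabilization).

Ligand charges: 3×(-1) from NO₂⁻ and 3×(-1) from CN⁻ sum to -6; with overall charge -4, Co is +2.
Co²⁺: group 9, so d-count = 9 − 2 = 7.
The d⁷ electrons fill as t₂g⁶ eg¹.
The orbital stabilization is -1.8Δo = -1.8 × 287 = -517 kJ/mol.
Relative to high-spin t₂g⁵ eg² (2 paired), the low-spin configuration has 1 additional pair, contributing +1 × 222 = +222 kJ/mol.
Overall CFSE = -517 + 222 = -295 kJ/mol.

-295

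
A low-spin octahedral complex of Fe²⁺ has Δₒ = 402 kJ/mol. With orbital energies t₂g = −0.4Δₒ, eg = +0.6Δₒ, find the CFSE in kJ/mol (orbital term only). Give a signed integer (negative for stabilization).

Fe²⁺: group 8, so d-count = 8 − 2 = 6.
Electron filling gives t₂g⁶ eg⁰.
The orbital stabilization is -2.4Δₒ = -2.4 × 402 = -965 kJ/mol.

-965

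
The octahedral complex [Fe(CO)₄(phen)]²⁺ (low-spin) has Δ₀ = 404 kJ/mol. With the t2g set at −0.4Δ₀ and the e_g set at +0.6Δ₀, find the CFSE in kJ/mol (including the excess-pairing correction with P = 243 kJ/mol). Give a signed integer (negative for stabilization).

-484

Ligand charges: 4×(+0) from CO and 1×(+0) from phen sum to +0; with overall charge +2, Fe is +2.
Fe sits in group 8; removing 2 electrons leaves Fe²⁺ with 8 − 2 = 6 d electrons.
The d⁶ electrons fill as t2g^6 e_g^0.
Orbital CFSE = 6(-0.4) + 0(0.6) = -2.4Δ₀ = -2.4 × 404 = -970 kJ/mol.
High-spin d⁶ would be t2g^4 e_g^2 with 1 pair; low-spin has 3, so 2 excess pairs cost +2P = +486 kJ/mol.
Net CFSE = -970 + 486 = -484 kJ/mol.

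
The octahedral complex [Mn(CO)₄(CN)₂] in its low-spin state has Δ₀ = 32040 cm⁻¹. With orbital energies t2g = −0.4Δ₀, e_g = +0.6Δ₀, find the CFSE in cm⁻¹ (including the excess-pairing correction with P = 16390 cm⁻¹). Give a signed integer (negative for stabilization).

-31300

Ligand charges: 4×(+0) from CO and 2×(-1) from CN⁻ sum to -2; with overall charge +0, Mn is +2.
Group 7 minus oxidation state +2 gives a d⁵ configuration for Mn²⁺.
The d⁵ electrons fill as t2g^5 e_g^0.
The orbital stabilization is -2.0Δ₀ = -2.0 × 32040 = -64080 cm⁻¹.
Relative to high-spin t2g^3 e_g^2 (0 paired), the low-spin configuration has 2 additional pairs, contributing +2 × 16390 = +32780 cm⁻¹.
Combining: -64080 + 32780 = -31300 cm⁻¹.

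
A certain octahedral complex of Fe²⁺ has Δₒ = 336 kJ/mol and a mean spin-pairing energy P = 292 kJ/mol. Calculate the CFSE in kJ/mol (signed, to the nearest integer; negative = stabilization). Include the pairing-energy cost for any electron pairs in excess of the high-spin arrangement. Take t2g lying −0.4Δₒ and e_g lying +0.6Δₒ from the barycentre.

Group 8 minus oxidation state +2 gives a d⁶ configuration for Fe²⁺.
With Δₒ > P the complex is low-spin.
That gives t2g^6 e_g^0.
Orbital CFSE = -2.4Δₒ = -2.4 × 336 = -806 kJ/mol.
Excess pairs vs high-spin: 3 − 1 = 2; pairing cost = +584 kJ/mol.
Net CFSE = -806 + 584 = -222 kJ/mol.

-222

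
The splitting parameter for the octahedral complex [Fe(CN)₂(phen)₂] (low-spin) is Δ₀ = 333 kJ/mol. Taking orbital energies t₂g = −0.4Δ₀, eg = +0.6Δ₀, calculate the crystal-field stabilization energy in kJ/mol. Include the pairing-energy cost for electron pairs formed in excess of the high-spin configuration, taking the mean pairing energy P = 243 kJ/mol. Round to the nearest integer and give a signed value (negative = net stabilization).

-313

Ligand charges: 2×(-1) from CN⁻ and 2×(+0) from phen sum to -2; with overall charge +0, Fe is +2.
Fe sits in group 8; removing 2 electrons leaves Fe²⁺ with 8 − 2 = 6 d electrons.
Configuration: t₂g⁶ eg⁰.
Orbital CFSE = 6(-0.4) + 0(0.6) = -2.4Δ₀ = -2.4 × 333 = -799 kJ/mol.
Pairing penalty: 3 pairs vs 1 in the high-spin reference → 2 extra × P = 486 kJ/mol.
Combining: -799 + 486 = -313 kJ/mol.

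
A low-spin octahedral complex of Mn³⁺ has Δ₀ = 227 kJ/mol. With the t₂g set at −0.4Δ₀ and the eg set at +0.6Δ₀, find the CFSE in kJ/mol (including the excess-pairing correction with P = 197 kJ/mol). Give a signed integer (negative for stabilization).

Mn³⁺: group 7, so d-count = 7 − 3 = 4.
The d⁴ electrons fill as t₂g⁴ eg⁰.
Orbital CFSE = 4(-0.4) + 0(0.6) = -1.6Δ₀ = -1.6 × 227 = -363 kJ/mol.
Relative to high-spin t₂g³ eg¹ (0 paired), the low-spin configuration has 1 additional pair, contributing +1 × 197 = +197 kJ/mol.
Overall CFSE = -363 + 197 = -166 kJ/mol.

-166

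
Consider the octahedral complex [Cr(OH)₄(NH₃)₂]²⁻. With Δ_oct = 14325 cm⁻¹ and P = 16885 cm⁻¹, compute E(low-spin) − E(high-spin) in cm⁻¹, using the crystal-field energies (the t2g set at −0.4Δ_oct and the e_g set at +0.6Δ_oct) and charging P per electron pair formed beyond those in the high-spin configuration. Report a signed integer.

2560

Ligand charges: 4×(-1) from OH⁻ and 2×(+0) from NH₃ sum to -4; with overall charge -2, Cr is +2.
Cr is in group 6, so Cr²⁺ is d⁴ (6 − 2 = 4).
High-spin d⁴ fills as t2g^3 e_g^1 with CFSE 3(−0.4) + 1(+0.6) = -0.6Δ_oct = -8595 cm⁻¹.
For low-spin the configuration is t2g^4 e_g^0: orbital energy -1.6 × 14325 = -22920 cm⁻¹, and 1 additional pair relative to high-spin adds 16885 cm⁻¹, giving -6035 cm⁻¹.
Thus E(LS) − E(HS) = 2560 cm⁻¹.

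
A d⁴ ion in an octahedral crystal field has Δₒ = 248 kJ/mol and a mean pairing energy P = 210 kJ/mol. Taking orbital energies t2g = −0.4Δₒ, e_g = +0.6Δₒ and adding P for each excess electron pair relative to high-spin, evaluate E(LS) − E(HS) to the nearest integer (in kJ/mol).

-38

High-spin: t2g^3 e_g^1, CFSE = -0.6Δₒ = -149 kJ/mol.
Low-spin t2g^4 e_g^0 gives -1.6Δₒ = -397 kJ/mol, but forming 1 extra pair costs 1P = 210 kJ/mol, so E(LS) = -397 + 210 = -187 kJ/mol.
E(LS) − E(HS) = -187 − (-149) = -38 kJ/mol.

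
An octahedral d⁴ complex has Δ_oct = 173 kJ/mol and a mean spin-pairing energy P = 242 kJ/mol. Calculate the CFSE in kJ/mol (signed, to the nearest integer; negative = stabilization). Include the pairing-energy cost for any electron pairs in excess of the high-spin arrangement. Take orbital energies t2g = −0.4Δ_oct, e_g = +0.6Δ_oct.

-104

With Δ_oct < P the complex is high-spin.
Filling d⁴ accordingly: t2g^3 e_g^1.
Orbital CFSE = -0.6Δ_oct = -0.6 × 173 = -104 kJ/mol.
High-spin has no excess pairs, so no pairing correction applies.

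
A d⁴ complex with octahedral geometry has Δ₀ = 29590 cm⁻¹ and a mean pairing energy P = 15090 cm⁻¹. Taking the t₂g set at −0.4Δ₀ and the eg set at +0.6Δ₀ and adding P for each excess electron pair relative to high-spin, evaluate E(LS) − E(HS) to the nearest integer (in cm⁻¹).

-14500

High-spin: t₂g³ eg¹, CFSE = -0.6Δ₀ = -17754 cm⁻¹.
Low-spin: t₂g⁴ eg⁰, orbital CFSE = -1.6Δ₀ = -47344 cm⁻¹; plus 1 excess pair × P = +15090 cm⁻¹; total -32254 cm⁻¹.
E(LS) − E(HS) = -32254 − (-17754) = -14500 cm⁻¹.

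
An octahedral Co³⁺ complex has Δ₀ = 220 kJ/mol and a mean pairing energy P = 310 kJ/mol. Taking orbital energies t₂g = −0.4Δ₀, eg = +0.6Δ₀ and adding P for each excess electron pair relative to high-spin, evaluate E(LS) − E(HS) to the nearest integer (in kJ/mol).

180

Co³⁺: group 9, so d-count = 9 − 3 = 6.
In the high-spin limit (t₂g⁴ eg²) the orbital term is -0.4Δ₀ = -88 kJ/mol, with no excess pairing.
Low-spin: t₂g⁶ eg⁰, orbital CFSE = -2.4Δ₀ = -528 kJ/mol; plus 2 excess pairs × P = +620 kJ/mol; total 92 kJ/mol.
E(LS) − E(HS) = 92 − (-88) = 180 kJ/mol.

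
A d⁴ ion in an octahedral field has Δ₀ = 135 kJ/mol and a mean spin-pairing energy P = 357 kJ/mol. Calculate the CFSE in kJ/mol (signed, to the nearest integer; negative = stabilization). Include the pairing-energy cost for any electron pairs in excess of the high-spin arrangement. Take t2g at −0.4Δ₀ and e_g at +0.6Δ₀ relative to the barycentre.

Since Δ₀ = 135 kJ/mol < P = 357 kJ/mol, the complex adopts the high-spin configuration.
That gives t2g^3 e_g^1.
Orbital CFSE = -0.6Δ₀ = -0.6 × 135 = -81 kJ/mol.
High-spin has no excess pairs, so no pairing correction applies.

-81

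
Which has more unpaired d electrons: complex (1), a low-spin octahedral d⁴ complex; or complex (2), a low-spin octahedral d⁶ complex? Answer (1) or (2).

(1)

(1): t₂g⁴ eg⁰ → 2 unpaired.
(2): t2g^6 e_g^0 → 0 unpaired.
So (1) has more unpaired electrons.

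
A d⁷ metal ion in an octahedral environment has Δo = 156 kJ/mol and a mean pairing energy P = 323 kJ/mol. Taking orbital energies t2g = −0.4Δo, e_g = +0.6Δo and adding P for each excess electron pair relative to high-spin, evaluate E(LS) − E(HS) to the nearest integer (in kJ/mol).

167

High-spin: t2g^5 e_g^2, CFSE = -0.8Δo = -125 kJ/mol.
For low-spin the configuration is t2g^6 e_g^1: orbital energy -1.8 × 156 = -281 kJ/mol, and 1 additional pair relative to high-spin adds 323 kJ/mol, giving 42 kJ/mol.
E(LS) − E(HS) = 42 − (-125) = 167 kJ/mol.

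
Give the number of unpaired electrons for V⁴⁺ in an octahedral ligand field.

1

V sits in group 5; removing 4 electrons leaves V⁴⁺ with 5 − 4 = 1 d electrons.
Configuration: t2g^1 e_g^0, giving 1 unpaired electron.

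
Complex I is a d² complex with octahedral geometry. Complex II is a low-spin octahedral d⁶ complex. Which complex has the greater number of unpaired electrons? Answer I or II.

I: For octahedral d² the high- and low-spin configurations coincide; t2g^2 e_g^0 → 2 unpaired.
II: t₂g⁶ eg⁰ → 0 unpaired.
So I has more unpaired electrons.

I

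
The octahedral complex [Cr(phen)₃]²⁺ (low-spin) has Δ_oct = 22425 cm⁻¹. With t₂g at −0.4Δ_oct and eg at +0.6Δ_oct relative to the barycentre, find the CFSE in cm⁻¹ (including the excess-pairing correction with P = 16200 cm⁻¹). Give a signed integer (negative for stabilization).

-19680

phen is neutral, so the +2 overall charge sits on Cr: oxidation state +2.
Cr²⁺: group 6, so d-count = 6 − 2 = 4.
Electron filling gives t₂g⁴ eg⁰.
The orbital stabilization is -1.6Δ_oct = -1.6 × 22425 = -35880 cm⁻¹.
Relative to high-spin t₂g³ eg¹ (0 paired), the low-spin configuration has 1 additional pair, contributing +1 × 16200 = +16200 cm⁻¹.
Overall CFSE = -35880 + 16200 = -19680 cm⁻¹.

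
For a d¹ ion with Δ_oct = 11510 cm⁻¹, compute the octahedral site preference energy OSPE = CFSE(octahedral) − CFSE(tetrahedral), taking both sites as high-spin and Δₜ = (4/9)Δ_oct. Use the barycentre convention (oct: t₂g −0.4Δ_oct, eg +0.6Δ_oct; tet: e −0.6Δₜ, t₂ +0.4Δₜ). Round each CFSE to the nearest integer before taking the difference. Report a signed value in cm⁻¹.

Octahedral (high-spin): t₂g¹ eg⁰, CFSE = 1(−0.4) + 0(+0.6) = -0.4Δ_oct = -0.4 × 11510 = -4604 cm⁻¹.
In a tetrahedral site the filling is e¹ t₂⁰: CFSE(tet) = -0.6Δₜ = -0.6 × (4/9)(11510) = -3069 cm⁻¹.
OSPE = -4604 − (-3069) = -1535 cm⁻¹.

-1535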